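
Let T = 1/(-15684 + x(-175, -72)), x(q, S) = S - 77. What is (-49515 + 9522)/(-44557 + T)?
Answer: 211069723/235156994 ≈ 0.89757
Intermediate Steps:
x(q, S) = -77 + S
T = -1/15833 (T = 1/(-15684 + (-77 - 72)) = 1/(-15684 - 149) = 1/(-15833) = -1/15833 ≈ -6.3159e-5)
(-49515 + 9522)/(-44557 + T) = (-49515 + 9522)/(-44557 - 1/15833) = -39993/(-705470982/15833) = -39993*(-15833/705470982) = 211069723/235156994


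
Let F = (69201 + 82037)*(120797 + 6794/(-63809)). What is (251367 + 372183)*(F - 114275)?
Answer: 726887493987158210850/63809 ≈ 1.1392e+16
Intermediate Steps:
F = 1165731762926002/63809 (F = 151238*(120797 + 6794*(-1/63809)) = 151238*(120797 - 6794/63809) = 151238*(7707928979/63809) = 1165731762926002/63809 ≈ 1.8269e+10)
(251367 + 372183)*(F - 114275) = (251367 + 372183)*(1165731762926002/63809 - 114275) = 623550*(1165724471152527/63809) = 726887493987158210850/63809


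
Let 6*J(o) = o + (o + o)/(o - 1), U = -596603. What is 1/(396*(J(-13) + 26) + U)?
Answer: -7/4109297 ≈ -1.7035e-6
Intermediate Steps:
J(o) = o/6 + o/(3*(-1 + o)) (J(o) = (o + (o + o)/(o - 1))/6 = (o + (2*o)/(-1 + o))/6 = (o + 2*o/(-1 + o))/6 = o/6 + o/(3*(-1 + o)))
1/(396*(J(-13) + 26) + U) = 1/(396*((1/6)*(-13)*(1 - 13)/(-1 - 13) + 26) - 596603) = 1/(396*((1/6)*(-13)*(-12)/(-14) + 26) - 596603) = 1/(396*((1/6)*(-13)*(-1/14)*(-12) + 26) - 596603) = 1/(396*(-13/7 + 26) - 596603) = 1/(396*(169/7) - 596603) = 1/(66924/7 - 596603) = 1/(-4109297/7) = -7/4109297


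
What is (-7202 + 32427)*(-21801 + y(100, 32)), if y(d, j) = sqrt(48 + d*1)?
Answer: -549930225 + 50450*sqrt(37) ≈ -5.4962e+8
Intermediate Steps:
y(d, j) = sqrt(48 + d)
(-7202 + 32427)*(-21801 + y(100, 32)) = (-7202 + 32427)*(-21801 + sqrt(48 + 100)) = 25225*(-21801 + sqrt(148)) = 25225*(-21801 + 2*sqrt(37)) = -549930225 + 50450*sqrt(37)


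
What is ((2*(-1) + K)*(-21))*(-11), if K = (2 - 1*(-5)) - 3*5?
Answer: -2310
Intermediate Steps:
K = -8 (K = (2 + 5) - 15 = 7 - 15 = -8)
((2*(-1) + K)*(-21))*(-11) = ((2*(-1) - 8)*(-21))*(-11) = ((-2 - 8)*(-21))*(-11) = -10*(-21)*(-11) = 210*(-11) = -2310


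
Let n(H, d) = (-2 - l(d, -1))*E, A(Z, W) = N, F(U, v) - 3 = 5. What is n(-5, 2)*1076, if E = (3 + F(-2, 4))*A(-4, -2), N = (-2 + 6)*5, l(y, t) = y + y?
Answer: -1420320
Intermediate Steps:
l(y, t) = 2*y
N = 20 (N = 4*5 = 20)
F(U, v) = 8 (F(U, v) = 3 + 5 = 8)
A(Z, W) = 20
E = 220 (E = (3 + 8)*20 = 11*20 = 220)
n(H, d) = -440 - 440*d (n(H, d) = (-2 - 2*d)*220 = -440 - 440*d)
n(-5, 2)*1076 = (-440 - 440*2)*1076 = (-440 - 880)*1076 = -1320*1076 = -1420320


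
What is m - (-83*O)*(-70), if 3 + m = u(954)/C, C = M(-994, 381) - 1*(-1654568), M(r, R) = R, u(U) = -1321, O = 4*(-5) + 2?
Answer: 173069600252/1654949 ≈ 1.0458e+5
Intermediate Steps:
O = -18 (O = -20 + 2 = -18)
C = 1654949 (C = 381 - 1*(-1654568) = 381 + 1654568 = 1654949)
m = -4966168/1654949 (m = -3 - 1321/1654949 = -4966168/1654949 ≈ -3.0008)
m - (-83*O)*(-70) = -4966168/1654949 - (-83*(-18))*(-70) = -4966168/1654949 - 1494*(-70) = -4966168/1654949 - 1*(-104580) = -4966168/1654949 + 104580 = 173069600252/1654949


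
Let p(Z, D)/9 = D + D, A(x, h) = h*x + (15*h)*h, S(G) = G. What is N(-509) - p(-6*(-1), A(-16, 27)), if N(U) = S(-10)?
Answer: -189064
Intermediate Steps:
N(U) = -10
A(x, h) = 15*h² + h*x (A(x, h) = h*x + 15*h² = 15*h² + h*x)
p(Z, D) = 18*D (p(Z, D) = 9*(D + D) = 9*(2*D) = 18*D)
N(-509) - p(-6*(-1), A(-16, 27)) = -10 - 18*27*(-16 + 15*27) = -10 - 18*27*(-16 + 405) = -10 - 18*27*389 = -10 - 18*10503 = -10 - 1*189054 = -10 - 189054 = -189064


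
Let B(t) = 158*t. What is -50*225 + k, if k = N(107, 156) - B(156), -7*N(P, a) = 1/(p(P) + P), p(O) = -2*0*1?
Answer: -26887603/749 ≈ -35898.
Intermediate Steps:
p(O) = 0 (p(O) = 0*1 = 0)
N(P, a) = -1/(7*P) (N(P, a) = -1/(7*(0 + P)) = -1/(7*P))
k = -18461353/749 (k = -1/7/107 - 158*156 = -1/7*1/107 - 1*24648 = -1/749 - 24648 = -18461353/749 ≈ -24648.)
-50*225 + k = -50*225 - 18461353/749 = -11250 - 18461353/749 = -26887603/749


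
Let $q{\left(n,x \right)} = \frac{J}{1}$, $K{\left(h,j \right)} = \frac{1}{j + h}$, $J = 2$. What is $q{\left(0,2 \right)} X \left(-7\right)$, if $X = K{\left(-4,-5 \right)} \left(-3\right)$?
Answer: $- \frac{14}{3} \approx -4.6667$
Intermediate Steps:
$K{\left(h,j \right)} = \frac{1}{h + j}$
$X = \frac{1}{3}$ ($X = \frac{1}{-4 - 5} \left(-3\right) = \frac{1}{-9} \left(-3\right) = \left(- \frac{1}{9}\right) \left(-3\right) = \frac{1}{3} \approx 0.33333$)
$q{\left(n,x \right)} = 2$ ($q{\left(n,x \right)} = \frac{2}{1} = 2 \cdot 1 = 2$)
$q{\left(0,2 \right)} X \left(-7\right) = 2 \cdot \frac{1}{3} \left(-7\right) = \frac{2}{3} \left(-7\right) = - \frac{14}{3}$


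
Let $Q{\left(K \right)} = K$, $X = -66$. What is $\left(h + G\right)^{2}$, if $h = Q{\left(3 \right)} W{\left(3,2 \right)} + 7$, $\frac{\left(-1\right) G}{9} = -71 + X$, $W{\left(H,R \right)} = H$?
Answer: $1560001$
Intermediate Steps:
$G = 1233$ ($G = - 9 \left(-71 - 66\right) = \left(-9\right) \left(-137\right) = 1233$)
$h = 16$ ($h = 3 \cdot 3 + 7 = 9 + 7 = 16$)
$\left(h + G\right)^{2} = \left(16 + 1233\right)^{2} = 1249^{2} = 1560001$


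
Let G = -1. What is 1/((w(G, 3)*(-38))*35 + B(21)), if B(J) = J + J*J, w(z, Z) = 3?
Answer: -1/3528 ≈ -0.00028345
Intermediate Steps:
B(J) = J + J²
1/((w(G, 3)*(-38))*35 + B(21)) = 1/((3*(-38))*35 + 21*(1 + 21)) = 1/(-114*35 + 21*22) = 1/(-3990 + 462) = 1/(-3528) = -1/3528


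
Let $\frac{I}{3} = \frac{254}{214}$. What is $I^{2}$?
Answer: $\frac{145161}{11449} \approx 12.679$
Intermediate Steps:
$I = \frac{381}{107}$ ($I = 3 \cdot \frac{254}{214} = 3 \cdot 254 \cdot \frac{1}{214} = 3 \cdot \frac{127}{107} = \frac{381}{107} \approx 3.5607$)
$I^{2} = \left(\frac{381}{107}\right)^{2} = \frac{145161}{11449}$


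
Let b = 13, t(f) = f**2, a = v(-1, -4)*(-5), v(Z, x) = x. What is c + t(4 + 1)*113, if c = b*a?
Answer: 3085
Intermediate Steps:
a = 20 (a = -4*(-5) = 20)
c = 260 (c = 13*20 = 260)
c + t(4 + 1)*113 = 260 + (4 + 1)**2*113 = 260 + 5**2*113 = 260 + 25*113 = 260 + 2825 = 3085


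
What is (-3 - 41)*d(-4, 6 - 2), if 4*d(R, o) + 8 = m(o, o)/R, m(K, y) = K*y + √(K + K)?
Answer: 132 + 11*√2/2 ≈ 139.78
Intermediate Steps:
m(K, y) = K*y + √2*√K (m(K, y) = K*y + √(2*K) = K*y + √2*√K)
d(R, o) = -2 + (o² + √2*√o)/(4*R) (d(R, o) = -2 + ((o*o + √2*√o)/R)/4 = -2 + ((o² + √2*√o)/R)/4 = -2 + (o² + √2*√o)/(4*R))
(-3 - 41)*d(-4, 6 - 2) = (-3 - 41)*((¼)*((6 - 2)² - 8*(-4) + √2*√(6 - 2))/(-4)) = -11*(-1)*(4² + 32 + √2*√4)/4 = -11*(-1)*(16 + 32 + √2*2)/4 = -11*(-1)*(16 + 32 + 2*√2)/4 = -11*(-1)*(48 + 2*√2)/4 = -44*(-3 - √2/8) = 132 + 11*√2/2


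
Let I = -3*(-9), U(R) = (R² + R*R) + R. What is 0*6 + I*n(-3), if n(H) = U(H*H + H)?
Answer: 2106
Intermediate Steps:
U(R) = R + 2*R² (U(R) = (R² + R²) + R = 2*R² + R = R + 2*R²)
I = 27
n(H) = (H + H²)*(1 + 2*H + 2*H²) (n(H) = (H*H + H)*(1 + 2*(H*H + H)) = (H² + H)*(1 + 2*(H² + H)) = (H + H²)*(1 + 2*(H + H²)) = (H + H²)*(1 + (2*H + 2*H²)) = (H + H²)*(1 + 2*H + 2*H²))
0*6 + I*n(-3) = 0*6 + 27*(-3*(1 - 3)*(1 + 2*(-3)*(1 - 3))) = 0 + 27*(-3*(-2)*(1 + 2*(-3)*(-2))) = 0 + 27*(-3*(-2)*(1 + 12)) = 0 + 27*(-3*(-2)*13) = 0 + 27*78 = 0 + 2106 = 2106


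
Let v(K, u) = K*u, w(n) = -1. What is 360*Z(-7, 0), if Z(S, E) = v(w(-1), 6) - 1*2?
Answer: -2880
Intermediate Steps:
Z(S, E) = -8 (Z(S, E) = -1*6 - 1*2 = -6 - 2 = -8)
360*Z(-7, 0) = 360*(-8) = -2880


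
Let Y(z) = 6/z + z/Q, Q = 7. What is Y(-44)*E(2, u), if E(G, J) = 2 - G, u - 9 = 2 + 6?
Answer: 0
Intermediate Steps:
u = 17 (u = 9 + (2 + 6) = 9 + 8 = 17)
Y(z) = 6/z + z/7
Y(-44)*E(2, u) = (6/(-44) + (1/7)*(-44))*(2 - 1*2) = (6*(-1/44) - 44/7)*(2 - 2) = (-3/22 - 44/7)*0 = -989/154*0 = 0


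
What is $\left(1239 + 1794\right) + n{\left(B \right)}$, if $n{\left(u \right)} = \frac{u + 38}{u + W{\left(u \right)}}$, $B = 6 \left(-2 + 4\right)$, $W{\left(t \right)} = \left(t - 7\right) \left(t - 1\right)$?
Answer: $\frac{203261}{67} \approx 3033.7$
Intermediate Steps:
$W{\left(t \right)} = \left(-1 + t\right) \left(-7 + t\right)$ ($W{\left(t \right)} = \left(-7 + t\right) \left(-1 + t\right) = \left(-1 + t\right) \left(-7 + t\right)$)
$B = 12$ ($B = 6 \cdot 2 = 12$)
$n{\left(u \right)} = \frac{38 + u}{7 + u^{2} - 7 u}$ ($n{\left(u \right)} = \frac{u + 38}{u + \left(7 + u^{2} - 8 u\right)} = \frac{38 + u}{7 + u^{2} - 7 u}$)
$\left(1239 + 1794\right) + n{\left(B \right)} = \left(1239 + 1794\right) + \frac{38 + 12}{7 + 12^{2} - 84} = 3033 + \frac{1}{7 + 144 - 84} \cdot 50 = 3033 + \frac{1}{67} \cdot 50 = 3033 + \frac{50}{67} = \frac{203261}{67}$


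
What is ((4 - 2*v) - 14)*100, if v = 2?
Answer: -1400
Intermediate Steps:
((4 - 2*v) - 14)*100 = ((4 - 2*2) - 14)*100 = ((4 - 4) - 14)*100 = (0 - 14)*100 = -14*100 = -1400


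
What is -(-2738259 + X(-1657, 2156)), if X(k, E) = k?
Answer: 2739916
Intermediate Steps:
-(-2738259 + X(-1657, 2156)) = -(-2738259 - 1657) = -1*(-2739916) = 2739916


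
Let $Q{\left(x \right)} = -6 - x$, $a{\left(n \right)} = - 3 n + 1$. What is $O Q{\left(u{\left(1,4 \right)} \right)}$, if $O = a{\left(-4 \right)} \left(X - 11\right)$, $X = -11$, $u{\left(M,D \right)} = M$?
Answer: $2002$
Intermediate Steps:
$a{\left(n \right)} = 1 - 3 n$
$O = -286$ ($O = \left(1 - -12\right) \left(-11 - 11\right) = \left(1 + 12\right) \left(-22\right) = 13 \left(-22\right) = -286$)
$O Q{\left(u{\left(1,4 \right)} \right)} = - 286 \left(-6 - 1\right) = \left(-286\right) \left(-7\right) = 2002$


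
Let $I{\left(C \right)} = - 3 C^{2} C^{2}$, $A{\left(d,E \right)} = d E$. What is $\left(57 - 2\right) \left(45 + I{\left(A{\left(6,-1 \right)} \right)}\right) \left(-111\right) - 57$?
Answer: $23461458$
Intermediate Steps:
$A{\left(d,E \right)} = E d$
$I{\left(C \right)} = - 3 C^{4}$
$\left(57 - 2\right) \left(45 + I{\left(A{\left(6,-1 \right)} \right)}\right) \left(-111\right) - 57 = \left(57 - 2\right) \left(45 - 3 \left(\left(-1\right) 6\right)^{4}\right) \left(-111\right) - 57 = 55 \left(45 - 3 \left(-6\right)^{4}\right) \left(-111\right) - 57 = 55 \left(45 - 3888\right) \left(-111\right) - 57 = 55 \left(-3843\right) \left(-111\right) - 57 = \left(-211365\right) \left(-111\right) - 57 = 23461515 - 57 = 23461458$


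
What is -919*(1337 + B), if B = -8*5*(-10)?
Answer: -1596303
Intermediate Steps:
B = 400 (B = -40*(-10) = 400)
-919*(1337 + B) = -919*(1337 + 400) = -919*1737 = -1596303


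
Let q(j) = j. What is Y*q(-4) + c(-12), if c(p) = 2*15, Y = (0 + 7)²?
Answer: -166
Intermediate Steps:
Y = 49 (Y = 7² = 49)
c(p) = 30
Y*q(-4) + c(-12) = 49*(-4) + 30 = -196 + 30 = -166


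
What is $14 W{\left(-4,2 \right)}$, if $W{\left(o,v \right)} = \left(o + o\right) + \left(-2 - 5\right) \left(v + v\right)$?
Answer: $-504$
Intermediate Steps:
$W{\left(o,v \right)} = - 14 v + 2 o$ ($W{\left(o,v \right)} = 2 o - 7 \cdot 2 v = 2 o - 14 v = - 14 v + 2 o$)
$14 W{\left(-4,2 \right)} = 14 \left(\left(-14\right) 2 + 2 \left(-4\right)\right) = 14 \left(-28 - 8\right) = 14 \left(-36\right) = -504$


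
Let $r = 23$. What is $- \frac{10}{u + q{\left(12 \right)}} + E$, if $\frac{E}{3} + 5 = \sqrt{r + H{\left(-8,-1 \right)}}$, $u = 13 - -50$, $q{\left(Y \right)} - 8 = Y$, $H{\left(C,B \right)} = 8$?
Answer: $- \frac{1255}{83} + 3 \sqrt{31} \approx 1.5828$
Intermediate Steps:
$q{\left(Y \right)} = 8 + Y$
$u = 63$ ($u = 13 + 50 = 63$)
$E = -15 + 3 \sqrt{31}$ ($E = -15 + 3 \sqrt{23 + 8} = -15 + 3 \sqrt{31} \approx 1.7033$)
$- \frac{10}{u + q{\left(12 \right)}} + E = - \frac{10}{63 + \left(8 + 12\right)} - \left(15 - 3 \sqrt{31}\right) = - \frac{10}{63 + 20} - \left(15 - 3 \sqrt{31}\right) = - \frac{10}{83} - \left(15 - 3 \sqrt{31}\right) = - \frac{1255}{83} + 3 \sqrt{31}$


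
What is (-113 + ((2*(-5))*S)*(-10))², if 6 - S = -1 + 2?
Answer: 149769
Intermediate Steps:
S = 5 (S = 6 - (-1 + 2) = 6 - 1*1 = 6 - 1 = 5)
(-113 + ((2*(-5))*S)*(-10))² = (-113 + ((2*(-5))*5)*(-10))² = (-113 - 10*5*(-10))² = (-113 - 50*(-10))² = (-113 + 500)² = 387² = 149769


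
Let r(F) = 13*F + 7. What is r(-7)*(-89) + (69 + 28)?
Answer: 7573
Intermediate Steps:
r(F) = 7 + 13*F
r(-7)*(-89) + (69 + 28) = (7 + 13*(-7))*(-89) + (69 + 28) = (7 - 91)*(-89) + 97 = -84*(-89) + 97 = 7476 + 97 = 7573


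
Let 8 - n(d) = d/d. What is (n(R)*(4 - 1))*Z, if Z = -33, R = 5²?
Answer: -693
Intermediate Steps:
R = 25
n(d) = 7 (n(d) = 8 - d/d = 8 - 1*1 = 8 - 1 = 7)
(n(R)*(4 - 1))*Z = (7*(4 - 1))*(-33) = (7*3)*(-33) = 21*(-33) = -693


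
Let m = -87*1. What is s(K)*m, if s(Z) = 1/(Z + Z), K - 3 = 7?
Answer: -87/20 ≈ -4.3500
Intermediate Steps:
K = 10 (K = 3 + 7 = 10)
s(Z) = 1/(2*Z)
m = -87
s(K)*m = ((½)/10)*(-87) = ((½)*(⅒))*(-87) = (1/20)*(-87) = -87/20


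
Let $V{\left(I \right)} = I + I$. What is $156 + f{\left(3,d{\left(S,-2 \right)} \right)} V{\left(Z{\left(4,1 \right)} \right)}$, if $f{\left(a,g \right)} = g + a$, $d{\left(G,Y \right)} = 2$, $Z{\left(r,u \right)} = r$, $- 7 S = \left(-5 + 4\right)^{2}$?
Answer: $196$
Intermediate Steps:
$S = - \frac{1}{7}$ ($S = - \frac{\left(-5 + 4\right)^{2}}{7} = - \frac{\left(-1\right)^{2}}{7} = \left(- \frac{1}{7}\right) 1 = - \frac{1}{7} \approx -0.14286$)
$f{\left(a,g \right)} = a + g$
$V{\left(I \right)} = 2 I$
$156 + f{\left(3,d{\left(S,-2 \right)} \right)} V{\left(Z{\left(4,1 \right)} \right)} = 156 + \left(3 + 2\right) 2 \cdot 4 = 156 + 5 \cdot 8 = 156 + 40 = 196$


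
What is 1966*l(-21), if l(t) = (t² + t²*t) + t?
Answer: -17381406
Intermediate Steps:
l(t) = t + t² + t³ (l(t) = (t² + t³) + t = t + t² + t³)
1966*l(-21) = 1966*(-21*(1 - 21 + (-21)²)) = 1966*(-21*(1 - 21 + 441)) = 1966*(-21*421) = 1966*(-8841) = -17381406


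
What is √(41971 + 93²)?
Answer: 2*√12655 ≈ 224.99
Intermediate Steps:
√(41971 + 93²) = √(41971 + 8649) = √50620 = 2*√12655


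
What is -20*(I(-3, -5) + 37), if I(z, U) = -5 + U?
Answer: -540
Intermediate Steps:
-20*(I(-3, -5) + 37) = -20*((-5 - 5) + 37) = -20*(-10 + 37) = -20*27 = -1*540 = -540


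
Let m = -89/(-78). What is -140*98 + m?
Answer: -1070071/78 ≈ -13719.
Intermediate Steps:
m = 89/78 (m = -89*(-1/78) = 89/78 ≈ 1.1410)
-140*98 + m = -140*98 + 89/78 = -13720 + 89/78 = -1070071/78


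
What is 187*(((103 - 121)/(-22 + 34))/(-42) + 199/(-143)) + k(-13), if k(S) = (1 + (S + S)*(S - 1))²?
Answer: 48401607/364 ≈ 1.3297e+5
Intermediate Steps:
k(S) = (1 + 2*S*(-1 + S))² (k(S) = (1 + (2*S)*(-1 + S))² = (1 + 2*S*(-1 + S))²)
187*(((103 - 121)/(-22 + 34))/(-42) + 199/(-143)) + k(-13) = 187*(((103 - 121)/(-22 + 34))/(-42) + 199/(-143)) + (1 - 2*(-13) + 2*(-13)²)² = 187*(-18/12*(-1/42) + 199*(-1/143)) + (1 + 26 + 2*169)² = 187*(-18*1/12*(-1/42) - 199/143) + (1 + 26 + 338)² = 187*(-3/2*(-1/42) - 199/143) + 365² = 187*(1/28 - 199/143) + 133225 = 187*(-5429/4004) + 133225 = -92293/364 + 133225 = 48401607/364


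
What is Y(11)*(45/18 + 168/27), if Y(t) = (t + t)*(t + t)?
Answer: 37994/9 ≈ 4221.6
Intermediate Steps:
Y(t) = 4*t² (Y(t) = (2*t)*(2*t) = 4*t²)
Y(11)*(45/18 + 168/27) = (4*11²)*(45/18 + 168/27) = (4*121)*(45*(1/18) + 168*(1/27)) = 484*(5/2 + 56/9) = 484*(157/18) = 37994/9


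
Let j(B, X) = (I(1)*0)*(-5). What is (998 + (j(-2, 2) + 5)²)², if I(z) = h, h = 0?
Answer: 1046529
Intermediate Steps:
I(z) = 0
j(B, X) = 0 (j(B, X) = (0*0)*(-5) = 0*(-5) = 0)
(998 + (j(-2, 2) + 5)²)² = (998 + (0 + 5)²)² = (998 + 5²)² = (998 + 25)² = 1023² = 1046529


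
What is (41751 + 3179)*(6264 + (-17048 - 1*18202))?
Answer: -1302340980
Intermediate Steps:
(41751 + 3179)*(6264 + (-17048 - 1*18202)) = 44930*(6264 + (-17048 - 18202)) = 44930*(6264 - 35250) = 44930*(-28986) = -1302340980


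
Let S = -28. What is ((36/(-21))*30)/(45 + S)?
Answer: -360/119 ≈ -3.0252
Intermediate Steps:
((36/(-21))*30)/(45 + S) = ((36/(-21))*30)/(45 - 28) = ((36*(-1/21))*30)/17 = -12/7*30*(1/17) = -360/7*1/17 = -360/119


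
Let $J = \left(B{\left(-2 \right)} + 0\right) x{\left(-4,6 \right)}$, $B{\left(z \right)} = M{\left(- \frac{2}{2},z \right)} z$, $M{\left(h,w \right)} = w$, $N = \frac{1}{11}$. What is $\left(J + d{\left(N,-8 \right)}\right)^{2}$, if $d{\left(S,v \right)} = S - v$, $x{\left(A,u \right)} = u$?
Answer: $\frac{124609}{121} \approx 1029.8$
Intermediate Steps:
$N = \frac{1}{11} \approx 0.090909$
$B{\left(z \right)} = z^{2}$ ($B{\left(z \right)} = z z = z^{2}$)
$J = 24$ ($J = \left(\left(-2\right)^{2} + 0\right) 6 = \left(4 + 0\right) 6 = 4 \cdot 6 = 24$)
$\left(J + d{\left(N,-8 \right)}\right)^{2} = \left(24 + \left(\frac{1}{11} - -8\right)\right)^{2} = \left(24 + \left(\frac{1}{11} + 8\right)\right)^{2} = \left(24 + \frac{89}{11}\right)^{2} = \left(\frac{353}{11}\right)^{2} = \frac{124609}{121}$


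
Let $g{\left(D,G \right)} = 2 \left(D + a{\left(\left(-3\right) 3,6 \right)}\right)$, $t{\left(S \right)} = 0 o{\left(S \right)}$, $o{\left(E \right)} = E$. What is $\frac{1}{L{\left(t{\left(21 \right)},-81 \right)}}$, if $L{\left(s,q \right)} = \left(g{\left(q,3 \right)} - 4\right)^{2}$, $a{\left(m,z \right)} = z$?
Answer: $\frac{1}{23716} \approx 4.2166 \cdot 10^{-5}$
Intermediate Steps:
$t{\left(S \right)} = 0$ ($t{\left(S \right)} = 0 S = 0$)
$g{\left(D,G \right)} = 12 + 2 D$ ($g{\left(D,G \right)} = 2 \left(D + 6\right) = 2 \left(6 + D\right) = 12 + 2 D$)
$L{\left(s,q \right)} = \left(8 + 2 q\right)^{2}$ ($L{\left(s,q \right)} = \left(\left(12 + 2 q\right) - 4\right)^{2} = \left(8 + 2 q\right)^{2}$)
$\frac{1}{L{\left(t{\left(21 \right)},-81 \right)}} = \frac{1}{4 \left(4 - 81\right)^{2}} = \frac{1}{4 \left(-77\right)^{2}} = \frac{1}{4 \cdot 5929} = \frac{1}{23716}$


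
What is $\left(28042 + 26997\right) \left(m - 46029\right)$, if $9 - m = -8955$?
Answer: $-2040020535$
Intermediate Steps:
$m = 8964$ ($m = 9 - -8955 = 9 + 8955 = 8964$)
$\left(28042 + 26997\right) \left(m - 46029\right) = \left(28042 + 26997\right) \left(8964 - 46029\right) = 55039 \left(-37065\right) = -2040020535$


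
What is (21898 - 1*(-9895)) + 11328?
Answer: 43121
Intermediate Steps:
(21898 - 1*(-9895)) + 11328 = (21898 + 9895) + 11328 = 31793 + 11328 = 43121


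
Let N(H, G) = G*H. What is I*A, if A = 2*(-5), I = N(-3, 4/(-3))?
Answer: -40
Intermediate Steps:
I = 4 (I = (4/(-3))*(-3) = (4*(-⅓))*(-3) = -4/3*(-3) = 4)
A = -10
I*A = 4*(-10) = -40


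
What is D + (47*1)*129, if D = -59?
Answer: 6004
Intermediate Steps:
D + (47*1)*129 = -59 + (47*1)*129 = -59 + 47*129 = -59 + 6063 = 6004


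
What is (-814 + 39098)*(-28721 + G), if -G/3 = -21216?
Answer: 1337145268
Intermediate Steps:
G = 63648 (G = -3*(-21216) = 63648)
(-814 + 39098)*(-28721 + G) = (-814 + 39098)*(-28721 + 63648) = 38284*34927 = 1337145268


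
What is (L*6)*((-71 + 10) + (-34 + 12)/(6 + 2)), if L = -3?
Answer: 2295/2 ≈ 1147.5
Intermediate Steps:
(L*6)*((-71 + 10) + (-34 + 12)/(6 + 2)) = (-3*6)*((-71 + 10) + (-34 + 12)/(6 + 2)) = -18*(-61 - 22/8) = -18*(-61 - 22*⅛) = -18*(-61 - 11/4) = -18*(-255/4) = 2295/2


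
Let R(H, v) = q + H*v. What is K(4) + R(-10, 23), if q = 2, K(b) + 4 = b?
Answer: -228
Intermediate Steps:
K(b) = -4 + b
R(H, v) = 2 + H*v
K(4) + R(-10, 23) = (-4 + 4) + (2 - 10*23) = 0 + (2 - 230) = 0 - 228 = -228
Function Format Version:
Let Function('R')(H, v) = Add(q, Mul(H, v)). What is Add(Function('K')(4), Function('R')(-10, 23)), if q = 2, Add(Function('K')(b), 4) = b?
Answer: -228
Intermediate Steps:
Function('K')(b) = Add(-4, b)
Function('R')(H, v) = Add(2, Mul(H, v))
Add(Function('K')(4), Function('R')(-10, 23)) = Add(Add(-4, 4), Add(2, Mul(-10, 23))) = Add(0, Add(2, -230)) = Add(0, -228) = -228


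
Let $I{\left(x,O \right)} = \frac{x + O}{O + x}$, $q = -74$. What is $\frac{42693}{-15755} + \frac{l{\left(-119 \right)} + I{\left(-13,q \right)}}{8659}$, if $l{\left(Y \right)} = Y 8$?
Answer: $- \frac{384661692}{136422545} \approx -2.8196$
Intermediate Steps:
$I{\left(x,O \right)} = 1$ ($I{\left(x,O \right)} = \frac{O + x}{O + x} = 1$)
$l{\left(Y \right)} = 8 Y$
$\frac{42693}{-15755} + \frac{l{\left(-119 \right)} + I{\left(-13,q \right)}}{8659} = \frac{42693}{-15755} + \frac{8 \left(-119\right) + 1}{8659} = 42693 \left(- \frac{1}{15755}\right) + \left(-952 + 1\right) \frac{1}{8659} = - \frac{42693}{15755} - \frac{951}{8659} = - \frac{384661692}{136422545}$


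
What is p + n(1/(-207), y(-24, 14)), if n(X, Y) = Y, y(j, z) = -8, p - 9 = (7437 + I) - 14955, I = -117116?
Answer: -124633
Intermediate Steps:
p = -124625 (p = 9 + ((7437 - 117116) - 14955) = 9 + (-109679 - 14955) = 9 - 124634 = -124625)
p + n(1/(-207), y(-24, 14)) = -124625 - 8 = -124633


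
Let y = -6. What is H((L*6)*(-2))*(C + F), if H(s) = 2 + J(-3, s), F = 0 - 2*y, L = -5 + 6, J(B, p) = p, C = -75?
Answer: 630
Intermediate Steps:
L = 1
F = 12 (F = 0 - 2*(-6) = 0 + 12 = 12)
H(s) = 2 + s
H((L*6)*(-2))*(C + F) = (2 + (1*6)*(-2))*(-75 + 12) = (2 + 6*(-2))*(-63) = (2 - 12)*(-63) = -10*(-63) = 630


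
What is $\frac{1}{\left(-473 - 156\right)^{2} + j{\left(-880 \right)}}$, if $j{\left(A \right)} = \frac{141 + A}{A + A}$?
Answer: $\frac{1760}{696328899} \approx 2.5275 \cdot 10^{-6}$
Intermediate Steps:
$j{\left(A \right)} = \frac{141 + A}{2 A}$
$\frac{1}{\left(-473 - 156\right)^{2} + j{\left(-880 \right)}} = \frac{1}{\left(-473 - 156\right)^{2} + \frac{141 - 880}{2 \left(-880\right)}} = \frac{1}{\left(-629\right)^{2} + \frac{1}{2} \left(- \frac{1}{880}\right) \left(-739\right)} = \frac{1}{395641 + \frac{739}{1760}} = \frac{1}{\frac{696328899}{1760}} = \frac{1760}{696328899}$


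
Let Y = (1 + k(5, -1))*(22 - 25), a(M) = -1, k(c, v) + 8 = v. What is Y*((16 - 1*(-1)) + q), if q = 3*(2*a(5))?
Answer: 264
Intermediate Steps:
k(c, v) = -8 + v
Y = 24 (Y = (1 + (-8 - 1))*(22 - 25) = (1 - 9)*(-3) = -8*(-3) = 24)
q = -6 (q = 3*(2*(-1)) = 3*(-2) = -6)
Y*((16 - 1*(-1)) + q) = 24*((16 - 1*(-1)) - 6) = 24*((16 + 1) - 6) = 24*(17 - 6) = 24*11 = 264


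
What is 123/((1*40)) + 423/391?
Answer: 65013/15640 ≈ 4.1568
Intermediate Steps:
123/((1*40)) + 423/391 = 123/40 + 423*(1/391) = 123*(1/40) + 423/391 = 123/40 + 423/391 = 65013/15640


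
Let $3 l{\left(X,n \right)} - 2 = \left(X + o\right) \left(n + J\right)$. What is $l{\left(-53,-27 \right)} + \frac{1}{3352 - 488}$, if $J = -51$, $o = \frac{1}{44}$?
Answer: $\frac{130244729}{94512} \approx 1378.1$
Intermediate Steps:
$o = \frac{1}{44} \approx 0.022727$
$l{\left(X,n \right)} = \frac{2}{3} + \frac{\left(-51 + n\right) \left(\frac{1}{44} + X\right)}{3}$ ($l{\left(X,n \right)} = \frac{2}{3} + \frac{\left(X + \frac{1}{44}\right) \left(n - 51\right)}{3} = \frac{2}{3} + \frac{\left(\frac{1}{44} + X\right) \left(-51 + n\right)}{3} = \frac{2}{3} + \frac{\left(-51 + n\right) \left(\frac{1}{44} + X\right)}{3}$)
$l{\left(-53,-27 \right)} + \frac{1}{3352 - 488} = \left(\frac{37}{132} - -901 + \frac{1}{132} \left(-27\right) + \frac{1}{3} \left(-53\right) \left(-27\right)\right) + \frac{1}{3352 - 488} = \left(\frac{37}{132} + 901 - \frac{9}{44} + 477\right) + \frac{1}{2864} = \frac{90953}{66} + \frac{1}{2864} = \frac{130244729}{94512}$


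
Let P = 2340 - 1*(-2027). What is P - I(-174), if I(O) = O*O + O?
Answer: -25735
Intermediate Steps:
I(O) = O + O**2 (I(O) = O**2 + O = O + O**2)
P = 4367 (P = 2340 + 2027 = 4367)
P - I(-174) = 4367 - (-174)*(1 - 174) = 4367 - (-174)*(-173) = 4367 - 1*30102 = 4367 - 30102 = -25735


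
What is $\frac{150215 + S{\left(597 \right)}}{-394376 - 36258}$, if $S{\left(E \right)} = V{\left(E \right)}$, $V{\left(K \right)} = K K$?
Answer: $- \frac{253312}{215317} \approx -1.1765$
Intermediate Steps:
$V{\left(K \right)} = K^{2}$
$S{\left(E \right)} = E^{2}$
$\frac{150215 + S{\left(597 \right)}}{-394376 - 36258} = \frac{150215 + 597^{2}}{-394376 - 36258} = \frac{150215 + 356409}{-430634} = 506624 \left(- \frac{1}{430634}\right) = - \frac{253312}{215317}$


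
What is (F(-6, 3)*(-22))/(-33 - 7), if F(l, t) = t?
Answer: 33/20 ≈ 1.6500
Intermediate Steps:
(F(-6, 3)*(-22))/(-33 - 7) = (3*(-22))/(-33 - 7) = -66/(-40) = -66*(-1/40) = 33/20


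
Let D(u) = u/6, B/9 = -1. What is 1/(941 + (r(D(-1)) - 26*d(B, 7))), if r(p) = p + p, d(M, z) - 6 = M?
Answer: 3/3056 ≈ 0.00098168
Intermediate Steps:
B = -9 (B = 9*(-1) = -9)
D(u) = u/6 (D(u) = u*(1/6) = u/6)
d(M, z) = 6 + M
r(p) = 2*p
1/(941 + (r(D(-1)) - 26*d(B, 7))) = 1/(941 + (2*((1/6)*(-1)) - 26*(6 - 9))) = 1/(941 + (2*(-1/6) - 26*(-3))) = 1/(941 + (-1/3 + 78)) = 1/(941 + 233/3) = 1/(3056/3) = 3/3056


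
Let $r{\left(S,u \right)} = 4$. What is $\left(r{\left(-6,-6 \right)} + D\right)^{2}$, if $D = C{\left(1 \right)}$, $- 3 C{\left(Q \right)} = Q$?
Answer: $\frac{121}{9} \approx 13.444$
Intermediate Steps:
$C{\left(Q \right)} = - \frac{Q}{3}$
$D = - \frac{1}{3}$ ($D = \left(- \frac{1}{3}\right) 1 = - \frac{1}{3} \approx -0.33333$)
$\left(r{\left(-6,-6 \right)} + D\right)^{2} = \left(4 - \frac{1}{3}\right)^{2} = \left(\frac{11}{3}\right)^{2} = \frac{121}{9}$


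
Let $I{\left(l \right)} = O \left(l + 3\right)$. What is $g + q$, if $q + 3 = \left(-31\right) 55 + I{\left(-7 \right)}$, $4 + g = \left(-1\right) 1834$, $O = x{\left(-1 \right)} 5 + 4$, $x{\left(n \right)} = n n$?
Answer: $-3582$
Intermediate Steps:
$x{\left(n \right)} = n^{2}$
$O = 9$ ($O = \left(-1\right)^{2} \cdot 5 + 4 = 1 \cdot 5 + 4 = 5 + 4 = 9$)
$I{\left(l \right)} = 27 + 9 l$ ($I{\left(l \right)} = 9 \left(l + 3\right) = 9 \left(3 + l\right) = 27 + 9 l$)
$g = -1838$ ($g = -4 - 1834 = -1838$)
$q = -1744$ ($q = -3 + \left(\left(-31\right) 55 + \left(27 + 9 \left(-7\right)\right)\right) = -3 + \left(-1705 + \left(27 - 63\right)\right) = -3 - 1741 = -1744$)
$g + q = -1838 - 1744 = -3582$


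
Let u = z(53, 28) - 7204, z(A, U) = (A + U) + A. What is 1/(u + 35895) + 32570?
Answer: 938830251/28825 ≈ 32570.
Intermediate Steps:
z(A, U) = U + 2*A
u = -7070 (u = (28 + 2*53) - 7204 = (28 + 106) - 7204 = 134 - 7204 = -7070)
1/(u + 35895) + 32570 = 1/(-7070 + 35895) + 32570 = 1/28825 + 32570 = 938830251/28825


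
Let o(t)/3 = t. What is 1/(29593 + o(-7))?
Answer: 1/29572 ≈ 3.3816e-5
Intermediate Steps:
o(t) = 3*t
1/(29593 + o(-7)) = 1/(29593 + 3*(-7)) = 1/(29593 - 21) = 1/29572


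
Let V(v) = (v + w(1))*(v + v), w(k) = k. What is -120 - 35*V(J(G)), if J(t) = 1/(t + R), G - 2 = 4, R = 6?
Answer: -9095/72 ≈ -126.32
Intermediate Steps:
G = 6 (G = 2 + 4 = 6)
J(t) = 1/(6 + t) (J(t) = 1/(t + 6) = 1/(6 + t))
V(v) = 2*v*(1 + v) (V(v) = (v + 1)*(v + v) = (1 + v)*(2*v) = 2*v*(1 + v))
-120 - 35*V(J(G)) = -120 - 70*(1 + 1/(6 + 6))/(6 + 6) = -120 - 70*(1 + 1/12)/12 = -120 - 70*13/(12*12) = -120 - 35*13/72 = -120 - 455/72 = -9095/72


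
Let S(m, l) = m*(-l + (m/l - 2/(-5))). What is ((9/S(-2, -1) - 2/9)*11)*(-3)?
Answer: 5203/102 ≈ 51.010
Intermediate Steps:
S(m, l) = m*(⅖ - l + m/l) (S(m, l) = m*(-l + (m/l - 2*(-⅕))) = m*(-l + (m/l + ⅖)) = m*(-l + (⅖ + m/l)) = m*(⅖ - l + m/l))
((9/S(-2, -1) - 2/9)*11)*(-3) = ((9/((⅖)*(-2) + (-2)²/(-1) - 1*(-1)*(-2)) - 2/9)*11)*(-3) = ((9/(-⅘ - 1*4 - 2) - 2*⅑)*11)*(-3) = ((9/(-⅘ - 4 - 2) - 2/9)*11)*(-3) = ((9/(-34/5) - 2/9)*11)*(-3) = ((9*(-5/34) - 2/9)*11)*(-3) = ((-45/34 - 2/9)*11)*(-3) = -473/306*11*(-3) = -5203/306*(-3) = 5203/102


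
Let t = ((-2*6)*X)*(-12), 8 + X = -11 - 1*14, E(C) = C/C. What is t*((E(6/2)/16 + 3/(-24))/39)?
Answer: 99/13 ≈ 7.6154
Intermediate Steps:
E(C) = 1
X = -33 (X = -8 + (-11 - 1*14) = -8 + (-11 - 14) = -8 - 25 = -33)
t = -4752 (t = (-2*6*(-33))*(-12) = -12*(-33)*(-12) = 396*(-12) = -4752)
t*((E(6/2)/16 + 3/(-24))/39) = -4752*(1/16 + 3/(-24))/39 = -4752*(1*(1/16) + 3*(-1/24))/39 = -4752*(1/16 - 1/8)/39 = -(-297)/39 = -4752*(-1/624) = 99/13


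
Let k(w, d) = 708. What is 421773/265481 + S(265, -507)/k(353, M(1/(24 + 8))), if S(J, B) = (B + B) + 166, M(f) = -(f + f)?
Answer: 18371849/46990137 ≈ 0.39097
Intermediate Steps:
M(f) = -2*f
S(J, B) = 166 + 2*B (S(J, B) = 2*B + 166 = 166 + 2*B)
421773/265481 + S(265, -507)/k(353, M(1/(24 + 8))) = 421773/265481 + (166 + 2*(-507))/708 = 421773*(1/265481) + (166 - 1014)*(1/708) = 421773/265481 - 848*1/708 = 421773/265481 - 212/177 = 18371849/46990137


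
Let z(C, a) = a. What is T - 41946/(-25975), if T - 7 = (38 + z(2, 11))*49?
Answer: 62589746/25975 ≈ 2409.6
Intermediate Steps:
T = 2408 (T = 7 + (38 + 11)*49 = 7 + 49*49 = 7 + 2401 = 2408)
T - 41946/(-25975) = 2408 - 41946/(-25975) = 2408 - 41946*(-1)/25975 = 2408 - 1*(-41946/25975) = 2408 + 41946/25975 = 62589746/25975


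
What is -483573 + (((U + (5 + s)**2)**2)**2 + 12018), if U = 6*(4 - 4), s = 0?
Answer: -80930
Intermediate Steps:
U = 0 (U = 6*0 = 0)
-483573 + (((U + (5 + s)**2)**2)**2 + 12018) = -483573 + (((0 + (5 + 0)**2)**2)**2 + 12018) = -483573 + (((0 + 5**2)**2)**2 + 12018) = -483573 + (((0 + 25)**2)**2 + 12018) = -483573 + ((25**2)**2 + 12018) = -483573 + (625**2 + 12018) = -483573 + (390625 + 12018) = -483573 + 402643 = -80930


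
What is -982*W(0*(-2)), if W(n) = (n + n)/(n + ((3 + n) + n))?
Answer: 0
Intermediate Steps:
W(n) = 2*n/(3 + 3*n) (W(n) = (2*n)/(n + (3 + 2*n)) = (2*n)/(3 + 3*n) = 2*n/(3 + 3*n))
-982*W(0*(-2)) = -1964*0*(-2)/(3*(1 + 0*(-2))) = -1964*0/(3*(1 + 0)) = -1964*0/(3*1) = -1964*0/3 = -982*0 = 0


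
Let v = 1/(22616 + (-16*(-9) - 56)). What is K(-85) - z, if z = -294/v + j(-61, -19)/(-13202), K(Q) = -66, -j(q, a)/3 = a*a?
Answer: 88122160737/13202 ≈ 6.6749e+6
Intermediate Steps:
j(q, a) = -3*a² (j(q, a) = -3*a*a = -3*a²)
v = 1/22704 (v = 1/(22616 + (144 - 56)) = 1/(22616 + 88) = 1/22704 ≈ 4.4045e-5)
z = -88123032069/13202 (z = -294/1/22704 - 3*(-19)²/(-13202) = -294*22704 - 3*361*(-1/13202) = -6674976 - 1083*(-1/13202) = -6674976 + 1083/13202 = -88123032069/13202 ≈ -6.6750e+6)
K(-85) - z = -66 - 1*(-88123032069/13202) = -66 + 88123032069/13202 = 88122160737/13202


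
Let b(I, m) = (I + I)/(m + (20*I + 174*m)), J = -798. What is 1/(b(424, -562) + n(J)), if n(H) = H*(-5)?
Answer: 44935/179290226 ≈ 0.00025063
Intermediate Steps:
n(H) = -5*H
b(I, m) = 2*I/(20*I + 175*m) (b(I, m) = (2*I)/(20*I + 175*m) = 2*I/(20*I + 175*m))
1/(b(424, -562) + n(J)) = 1/((⅖)*424/(4*424 + 35*(-562)) - 5*(-798)) = 1/((⅖)*424/(1696 - 19670) + 3990) = 1/((⅖)*424/(-17974) + 3990) = 1/((⅖)*424*(-1/17974) + 3990) = 1/(-424/44935 + 3990) = 1/(179290226/44935) = 44935/179290226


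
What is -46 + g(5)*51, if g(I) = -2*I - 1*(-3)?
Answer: -403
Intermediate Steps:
g(I) = 3 - 2*I (g(I) = -2*I + 3 = 3 - 2*I)
-46 + g(5)*51 = -46 + (3 - 2*5)*51 = -46 + (3 - 10)*51 = -46 - 7*51 = -46 - 357 = -403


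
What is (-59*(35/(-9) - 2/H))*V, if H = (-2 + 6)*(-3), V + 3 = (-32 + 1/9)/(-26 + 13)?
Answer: -126496/1053 ≈ -120.13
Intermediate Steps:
V = -64/117 (V = -3 + (-32 + 1/9)/(-26 + 13) = -3 + (-32 + ⅑)/(-13) = -3 - 287/9*(-1/13) = -3 + 287/117 = -64/117 ≈ -0.54701)
H = -12 (H = 4*(-3) = -12)
(-59*(35/(-9) - 2/H))*V = -59*(35/(-9) - 2/(-12))*(-64/117) = -59*(35*(-⅑) - 2*(-1/12))*(-64/117) = -59*(-35/9 + ⅙)*(-64/117) = -59*(-67/18)*(-64/117) = (3953/18)*(-64/117) = -126496/1053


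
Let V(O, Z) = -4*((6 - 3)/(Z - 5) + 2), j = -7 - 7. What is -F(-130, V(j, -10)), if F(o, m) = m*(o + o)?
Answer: -1872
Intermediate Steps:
j = -14
V(O, Z) = -8 - 12/(-5 + Z) (V(O, Z) = -4*(3/(-5 + Z) + 2) = -4*(2 + 3/(-5 + Z)) = -8 - 12/(-5 + Z))
F(o, m) = 2*m*o (F(o, m) = m*(2*o) = 2*m*o)
-F(-130, V(j, -10)) = -2*4*(7 - 2*(-10))/(-5 - 10)*(-130) = -2*4*(7 + 20)/(-15)*(-130) = -2*4*(-1/15)*27*(-130) = -2*(-36)*(-130)/5 = -1*1872 = -1872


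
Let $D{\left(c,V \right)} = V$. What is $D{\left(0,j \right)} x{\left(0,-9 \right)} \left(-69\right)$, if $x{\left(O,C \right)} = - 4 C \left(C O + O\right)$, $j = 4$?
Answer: $0$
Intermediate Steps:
$x{\left(O,C \right)} = - 4 C \left(O + C O\right)$
$D{\left(0,j \right)} x{\left(0,-9 \right)} \left(-69\right) = 4 \left(\left(-4\right) \left(-9\right) 0 \left(1 - 9\right)\right) \left(-69\right) = 4 \left(\left(-4\right) \left(-9\right) 0 \left(-8\right)\right) \left(-69\right) = 4 \cdot 0 \left(-69\right) = 0 \left(-69\right) = 0$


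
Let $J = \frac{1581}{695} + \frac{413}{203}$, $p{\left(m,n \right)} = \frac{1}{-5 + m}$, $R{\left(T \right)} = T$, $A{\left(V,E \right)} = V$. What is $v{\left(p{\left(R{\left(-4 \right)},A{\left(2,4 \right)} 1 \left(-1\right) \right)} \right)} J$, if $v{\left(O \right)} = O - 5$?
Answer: $- \frac{3995284}{181395} \approx -22.025$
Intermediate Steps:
$v{\left(O \right)} = -5 + O$
$J = \frac{86854}{20155}$ ($J = 1581 \cdot \frac{1}{695} + 413 \cdot \frac{1}{203} = \frac{1581}{695} + \frac{59}{29} = \frac{86854}{20155} \approx 4.3093$)
$v{\left(p{\left(R{\left(-4 \right)},A{\left(2,4 \right)} 1 \left(-1\right) \right)} \right)} J = \left(-5 + \frac{1}{-5 - 4}\right) \frac{86854}{20155} = \left(-5 + \frac{1}{-9}\right) \frac{86854}{20155} = \left(-5 - \frac{1}{9}\right) \frac{86854}{20155} = \left(- \frac{46}{9}\right) \frac{86854}{20155} = - \frac{3995284}{181395}$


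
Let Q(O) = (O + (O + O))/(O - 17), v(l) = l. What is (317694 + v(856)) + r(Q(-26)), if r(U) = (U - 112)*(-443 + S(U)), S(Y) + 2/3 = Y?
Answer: 2037058112/5547 ≈ 3.6724e+5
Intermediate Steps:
S(Y) = -2/3 + Y
Q(O) = 3*O/(-17 + O) (Q(O) = (O + 2*O)/(-17 + O) = (3*O)/(-17 + O) = 3*O/(-17 + O))
r(U) = (-112 + U)*(-1331/3 + U) (r(U) = (U - 112)*(-443 + (-2/3 + U)) = (-112 + U)*(-1331/3 + U))
(317694 + v(856)) + r(Q(-26)) = (317694 + 856) + (149072/3 + (3*(-26)/(-17 - 26))**2 - 1667*(-26)/(-17 - 26)) = 318550 + (149072/3 + (3*(-26)/(-43))**2 - 1667*(-26)/(-43)) = 318550 + (149072/3 + (3*(-26)*(-1/43))**2 - 1667*(-26)*(-1)/43) = 318550 + (149072/3 + (78/43)**2 - 1667/3*78/43) = 318550 + (149072/3 + 6084/1849 - 43342/43) = 318550 + 270061262/5547 = 2037058112/5547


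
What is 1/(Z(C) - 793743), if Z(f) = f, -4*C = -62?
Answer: -2/1587455 ≈ -1.2599e-6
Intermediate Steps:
C = 31/2 (C = -1/4*(-62) = 31/2 ≈ 15.500)
1/(Z(C) - 793743) = 1/(31/2 - 793743) = 1/(-1587455/2) = -2/1587455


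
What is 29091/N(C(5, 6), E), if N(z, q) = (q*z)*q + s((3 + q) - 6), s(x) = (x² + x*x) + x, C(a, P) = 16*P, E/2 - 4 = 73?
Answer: 9697/774163 ≈ 0.012526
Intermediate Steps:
E = 154 (E = 8 + 2*73 = 8 + 146 = 154)
s(x) = x + 2*x² (s(x) = (x² + x²) + x = 2*x² + x = x + 2*x²)
N(z, q) = z*q² + (-5 + 2*q)*(-3 + q) (N(z, q) = (q*z)*q + ((3 + q) - 6)*(1 + 2*((3 + q) - 6)) = z*q² + (-3 + q)*(1 + 2*(-3 + q)) = z*q² + (-3 + q)*(1 + (-6 + 2*q)) = z*q² + (-3 + q)*(-5 + 2*q) = z*q² + (-5 + 2*q)*(-3 + q))
29091/N(C(5, 6), E) = 29091/((16*6)*154² + (-5 + 2*154)*(-3 + 154)) = 29091/(96*23716 + (-5 + 308)*151) = 29091/(2276736 + 303*151) = 29091/(2276736 + 45753) = 29091/2322489 = 29091*(1/2322489) = 9697/774163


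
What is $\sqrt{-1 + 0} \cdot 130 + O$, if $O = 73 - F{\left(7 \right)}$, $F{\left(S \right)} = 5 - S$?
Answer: $75 + 130 i \approx 75.0 + 130.0 i$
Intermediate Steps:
$O = 75$ ($O = 73 - \left(5 - 7\right) = 73 - -2 = 73 + 2 = 75$)
$\sqrt{-1 + 0} \cdot 130 + O = \sqrt{-1 + 0} \cdot 130 + 75 = \sqrt{-1} \cdot 130 + 75 = i 130 + 75 = 130 i + 75 = 75 + 130 i$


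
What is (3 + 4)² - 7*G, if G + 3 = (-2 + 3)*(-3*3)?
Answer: 133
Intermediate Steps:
G = -12 (G = -3 + (-2 + 3)*(-3*3) = -3 + 1*(-9) = -3 - 9 = -12)
(3 + 4)² - 7*G = (3 + 4)² - 7*(-12) = 7² + 84 = 49 + 84 = 133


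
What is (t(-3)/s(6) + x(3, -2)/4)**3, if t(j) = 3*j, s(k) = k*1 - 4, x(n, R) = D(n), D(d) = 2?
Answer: -64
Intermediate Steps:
x(n, R) = 2
s(k) = -4 + k (s(k) = k - 4 = -4 + k)
(t(-3)/s(6) + x(3, -2)/4)**3 = ((3*(-3))/(-4 + 6) + 2/4)**3 = (-9/2 + 2*(1/4))**3 = (-9*1/2 + 1/2)**3 = (-9/2 + 1/2)**3 = (-4)**3 = -64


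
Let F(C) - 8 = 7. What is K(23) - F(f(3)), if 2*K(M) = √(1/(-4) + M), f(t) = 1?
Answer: -15 + √91/4 ≈ -12.615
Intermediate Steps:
K(M) = √(-¼ + M)/2 (K(M) = √(1/(-4) + M)/2 = √(-¼ + M)/2)
F(C) = 15 (F(C) = 8 + 7 = 15)
K(23) - F(f(3)) = √(-1 + 4*23)/4 - 1*15 = √(-1 + 92)/4 - 15 = √91/4 - 15 = -15 + √91/4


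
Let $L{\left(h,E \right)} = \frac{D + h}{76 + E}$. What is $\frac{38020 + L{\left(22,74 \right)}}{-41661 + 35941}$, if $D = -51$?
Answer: $- \frac{5702971}{858000} \approx -6.6468$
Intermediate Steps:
$L{\left(h,E \right)} = \frac{-51 + h}{76 + E}$
$\frac{38020 + L{\left(22,74 \right)}}{-41661 + 35941} = \frac{38020 + \frac{-51 + 22}{76 + 74}}{-41661 + 35941} = \frac{38020 + \frac{1}{150} \left(-29\right)}{-5720} = \left(38020 + \frac{1}{150} \left(-29\right)\right) \left(- \frac{1}{5720}\right) = \left(38020 - \frac{29}{150}\right) \left(- \frac{1}{5720}\right) = \frac{5702971}{150} \left(- \frac{1}{5720}\right) = - \frac{5702971}{858000}$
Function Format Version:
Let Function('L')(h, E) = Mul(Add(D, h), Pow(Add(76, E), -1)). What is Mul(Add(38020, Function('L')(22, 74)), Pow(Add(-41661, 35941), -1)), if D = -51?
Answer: Rational(-5702971, 858000) ≈ -6.6468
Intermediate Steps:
Function('L')(h, E) = Mul(Pow(Add(76, E), -1), Add(-51, h)) (Function('L')(h, E) = Mul(Add(-51, h), Pow(Add(76, E), -1)) = Mul(Pow(Add(76, E), -1), Add(-51, h)))
Mul(Add(38020, Function('L')(22, 74)), Pow(Add(-41661, 35941), -1)) = Mul(Add(38020, Mul(Pow(Add(76, 74), -1), Add(-51, 22))), Pow(Add(-41661, 35941), -1)) = Mul(Add(38020, Mul(Pow(150, -1), -29)), Pow(-5720, -1)) = Mul(Add(38020, Mul(Rational(1, 150), -29)), Rational(-1, 5720)) = Mul(Add(38020, Rational(-29, 150)), Rational(-1, 5720)) = Mul(Rational(5702971, 150), Rational(-1, 5720)) = Rational(-5702971, 858000)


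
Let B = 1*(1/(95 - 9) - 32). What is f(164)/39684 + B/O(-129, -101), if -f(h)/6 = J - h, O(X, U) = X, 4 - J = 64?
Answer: 3446695/12229286 ≈ 0.28184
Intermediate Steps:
J = -60 (J = 4 - 1*64 = 4 - 64 = -60)
B = -2751/86 (B = 1*(1/86 - 32) = 1*(-2751/86) = -2751/86 ≈ -31.988)
f(h) = 360 + 6*h (f(h) = -6*(-60 - h) = 360 + 6*h)
f(164)/39684 + B/O(-129, -101) = (360 + 6*164)/39684 - 2751/86/(-129) = (360 + 984)*(1/39684) - 2751/86*(-1/129) = 1344*(1/39684) + 917/3698 = 112/3307 + 917/3698 = 3446695/12229286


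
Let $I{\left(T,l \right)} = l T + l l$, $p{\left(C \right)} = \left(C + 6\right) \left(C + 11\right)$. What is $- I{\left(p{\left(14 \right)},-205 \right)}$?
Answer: $60475$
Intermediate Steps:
$p{\left(C \right)} = \left(6 + C\right) \left(11 + C\right)$
$I{\left(T,l \right)} = l^{2} + T l$ ($I{\left(T,l \right)} = T l + l^{2} = l^{2} + T l$)
$- I{\left(p{\left(14 \right)},-205 \right)} = - \left(-205\right) \left(\left(66 + 14^{2} + 17 \cdot 14\right) - 205\right) = - \left(-205\right) \left(\left(66 + 196 + 238\right) - 205\right) = - \left(-205\right) \left(500 - 205\right) = - \left(-205\right) 295 = \left(-1\right) \left(-60475\right) = 60475$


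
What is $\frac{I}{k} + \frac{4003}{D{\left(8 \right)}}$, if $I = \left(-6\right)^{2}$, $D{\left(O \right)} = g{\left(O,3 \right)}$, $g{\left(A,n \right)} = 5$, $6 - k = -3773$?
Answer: $\frac{15127517}{18895} \approx 800.61$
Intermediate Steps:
$k = 3779$ ($k = 6 - -3773 = 6 + 3773 = 3779$)
$D{\left(O \right)} = 5$
$I = 36$
$\frac{I}{k} + \frac{4003}{D{\left(8 \right)}} = \frac{36}{3779} + \frac{4003}{5} = \frac{15127517}{18895}$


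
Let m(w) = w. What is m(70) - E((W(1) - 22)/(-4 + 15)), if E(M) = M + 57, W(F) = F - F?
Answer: 15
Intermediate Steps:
W(F) = 0
E(M) = 57 + M
m(70) - E((W(1) - 22)/(-4 + 15)) = 70 - (57 + (0 - 22)/(-4 + 15)) = 70 - (57 - 22/11) = 70 - (57 - 22*1/11) = 70 - (57 - 2) = 70 - 1*55 = 70 - 55 = 15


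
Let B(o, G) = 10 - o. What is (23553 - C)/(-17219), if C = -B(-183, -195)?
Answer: -23746/17219 ≈ -1.3791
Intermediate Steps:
C = -193 (C = -(10 - 1*(-183)) = -(10 + 183) = -1*193 = -193)
(23553 - C)/(-17219) = (23553 - 1*(-193))/(-17219) = (23553 + 193)*(-1/17219) = 23746*(-1/17219) = -23746/17219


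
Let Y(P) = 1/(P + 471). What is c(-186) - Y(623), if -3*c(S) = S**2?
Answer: -12616009/1094 ≈ -11532.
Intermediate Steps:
c(S) = -S**2/3
Y(P) = 1/(471 + P)
c(-186) - Y(623) = -1/3*(-186)**2 - 1/(471 + 623) = -1/3*34596 - 1/1094 = -11532 - 1*1/1094 = -11532 - 1/1094 = -12616009/1094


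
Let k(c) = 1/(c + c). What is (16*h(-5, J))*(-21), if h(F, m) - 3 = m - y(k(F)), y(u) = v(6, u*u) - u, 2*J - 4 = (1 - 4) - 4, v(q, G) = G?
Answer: -11676/25 ≈ -467.04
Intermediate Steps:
k(c) = 1/(2*c)
J = -3/2 (J = 2 + ((1 - 4) - 4)/2 = 2 + (-3 - 4)/2 = 2 + (½)*(-7) = 2 - 7/2 = -3/2 ≈ -1.5000)
y(u) = u² - u (y(u) = u*u - u = u² - u)
h(F, m) = 3 + m - (-1 + 1/(2*F))/(2*F) (h(F, m) = 3 + (m - 1/(2*F)*(-1 + 1/(2*F))) = 3 + (m - (-1 + 1/(2*F))/(2*F)) = 3 + m - (-1 + 1/(2*F))/(2*F))
(16*h(-5, J))*(-21) = (16*(3 - 3/2 + (½)/(-5) - ¼/(-5)²))*(-21) = (16*(3 - 3/2 + (½)*(-⅕) - ¼*1/25))*(-21) = (16*(3 - 3/2 - ⅒ - 1/100))*(-21) = (16*(139/100))*(-21) = (556/25)*(-21) = -11676/25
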